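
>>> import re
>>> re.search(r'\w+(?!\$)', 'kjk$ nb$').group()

'kj'

A negative assertion filters positions out without eating any characters.
`re.search` tries every starting position until one works.
The match spans [0:2] → 'kj'.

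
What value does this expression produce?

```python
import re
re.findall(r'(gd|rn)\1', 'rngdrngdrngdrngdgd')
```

The backreference `\1` re-matches whatever the first group consumed, character for character.
Walking the string: at [14:18] match 'gdgd', group 1 = 'gd'.
One capturing group, so `findall` returns just the captured substring from the one match — 1 in all.

['gd']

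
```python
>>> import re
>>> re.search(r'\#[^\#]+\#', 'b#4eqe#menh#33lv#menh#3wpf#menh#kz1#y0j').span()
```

`re.search` tries every starting position until one works.
The match spans [1:7] → '#4eqe#'.

(1, 7)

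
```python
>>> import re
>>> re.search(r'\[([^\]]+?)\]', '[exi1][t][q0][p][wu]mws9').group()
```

`re.search` tries every starting position until one works.
The match spans [0:6] → '[exi1]'.
Captured: group 1 = 'exi1'.

'[exi1]'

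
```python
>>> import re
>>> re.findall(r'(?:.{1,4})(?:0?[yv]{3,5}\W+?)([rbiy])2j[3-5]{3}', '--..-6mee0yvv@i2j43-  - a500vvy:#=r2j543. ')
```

The pattern matches 1 to 4 of any character (non-capturing group); then optionally a literal '0', then 3 to 5 of one of [yv], then one or more of a non-word character (lazy) (non-capturing group); then one of [rbiy] (captured); then the literal '2j', then exactly 3 of a character in [3-5].
Matches: at [23:40] match ' a500vvy:#=r2j543', group 1 = 'r'.
`findall` collects group 1 from the one match (1 total).

['r']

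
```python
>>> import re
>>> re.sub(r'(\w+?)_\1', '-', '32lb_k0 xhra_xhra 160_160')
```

'32lb_k0 - -'

`\1` is not a pattern — it's the concrete string captured by group 1, re-applied verbatim.
`sub` substitutes '-' at each match site.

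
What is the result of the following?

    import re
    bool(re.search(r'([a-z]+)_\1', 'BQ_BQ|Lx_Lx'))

False

After group 1 captures some text, `\1` only succeeds where that same text appears again.
`re.search` scans for the first position where the pattern succeeds.
Here nothing in the string fits, so the call returns None, and `bool(None)` is False.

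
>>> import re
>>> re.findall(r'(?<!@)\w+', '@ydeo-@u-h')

['deo', 'h']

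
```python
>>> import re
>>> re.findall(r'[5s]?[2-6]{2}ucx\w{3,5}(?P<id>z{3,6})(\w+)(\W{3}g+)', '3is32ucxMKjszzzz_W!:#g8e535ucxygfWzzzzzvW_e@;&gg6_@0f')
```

This matches optionally one of [5s], then exactly 2 of a character in [2-6], then the literal 'ucx'; then 3 to 5 of a word character; then 3 to 6 of a literal 'z' (captured as 'id'); then one or more of a word character (captured); then exactly 3 of a non-word character, then one or more of a literal 'g' (captured).
3 groups means each result is a tuple of 3 captured strings — 2 here.

[('zzz', '_W', '!:#g'), ('zzzz', 'vW_e', '@;&gg')]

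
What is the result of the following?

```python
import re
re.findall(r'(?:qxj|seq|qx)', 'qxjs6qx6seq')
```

Alternation tries branches left to right and keeps the first one that lets the overall match succeed at that position.
With no groups in the pattern, `findall` gives back each whole match — 3 here.

['qxj', 'qx', 'seq']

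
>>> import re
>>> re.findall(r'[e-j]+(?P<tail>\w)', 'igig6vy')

This matches one or more of a character in [e-j]; then a word character (captured as 'tail').
Scanning left to right: at [0:5] match 'igig6', group 1 = '6'.
`findall` collects group 1 from the one match (1 total).

['6']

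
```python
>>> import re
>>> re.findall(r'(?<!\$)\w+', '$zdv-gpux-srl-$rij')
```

['dv', 'gpux', 'srl', 'ij']

The negative lookaround is zero-width — it rules out positions where the adjacent text would match, without consuming anything.
Walking the string: at [2:4] → 'dv'; at [5:9] → 'gpux'; at [10:13] → 'srl'; at [16:18] → 'ij'.
No capturing groups, so `findall` returns the 4 full match strings.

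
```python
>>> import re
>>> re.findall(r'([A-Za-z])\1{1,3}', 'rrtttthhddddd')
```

After group 1 captures some text, `\1` only succeeds where that same text appears again.
Matches: at [0:2] match 'rr', group 1 = 'r'; at [2:6] match 'tttt', group 1 = 't'; at [6:8] match 'hh', group 1 = 'h'; at [8:12] match 'dddd', group 1 = 'd'.
With a single group, `findall` returns only what that group captured — 4 items.

['r', 't', 'h', 'd']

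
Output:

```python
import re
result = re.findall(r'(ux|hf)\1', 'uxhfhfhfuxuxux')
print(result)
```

['hf', 'ux']

`\1` is not a pattern — it's the concrete string captured by group 1, re-applied verbatim.
Walking the string: at [2:6] match 'hfhf', group 1 = 'hf'; at [8:12] match 'uxux', group 1 = 'ux'.
`findall` collects group 1 from each match (2 total).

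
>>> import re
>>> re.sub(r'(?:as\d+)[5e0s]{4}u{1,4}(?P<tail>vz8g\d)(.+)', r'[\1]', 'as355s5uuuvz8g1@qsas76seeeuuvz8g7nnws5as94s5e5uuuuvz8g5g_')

The replacement refers to a captured group, so each match is rewritten using its own captured text.

'[vz8g1]'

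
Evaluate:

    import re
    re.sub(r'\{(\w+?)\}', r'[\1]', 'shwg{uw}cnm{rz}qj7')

'shwg[uw]cnm[rz]qj7'

Matches: at [4:8] → '{uw}'; at [11:15] → '{rz}'.
`\1` in the replacement pulls in group 1's text for each match.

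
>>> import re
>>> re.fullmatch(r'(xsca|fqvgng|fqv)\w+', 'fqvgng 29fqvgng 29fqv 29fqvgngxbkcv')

None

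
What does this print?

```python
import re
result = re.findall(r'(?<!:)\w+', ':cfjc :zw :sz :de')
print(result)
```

['fjc', 'w', 'z', 'e']

The negative lookaround is zero-width — it rules out positions where the adjacent text would match, without consuming anything.
Matches: at [2:5] → 'fjc'; at [8:9] → 'w'; at [12:13] → 'z'; at [16:17] → 'e'.
No capturing groups, so `findall` returns the 4 full match strings.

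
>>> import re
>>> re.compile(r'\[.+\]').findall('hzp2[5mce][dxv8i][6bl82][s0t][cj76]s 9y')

['[5mce][dxv8i][6bl82][s0t][cj76]']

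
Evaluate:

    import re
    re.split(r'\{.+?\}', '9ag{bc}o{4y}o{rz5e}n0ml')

['9ag', 'o', 'o', 'n0ml']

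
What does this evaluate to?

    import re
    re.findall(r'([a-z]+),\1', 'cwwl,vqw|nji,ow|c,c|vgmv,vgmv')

['c', 'vgmv']

A backreference is literal: `\1` must see the identical characters the first group matched.
With a single group, `findall` returns only what that group captured — 2 items.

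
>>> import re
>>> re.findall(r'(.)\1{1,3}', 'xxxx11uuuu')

['x', '1', 'u']

`\1` has to match the exact text group 1 already captured.
Walking the string: at [0:4] match 'xxxx', group 1 = 'x'; at [4:6] match '11', group 1 = '1'; at [6:10] match 'uuuu', group 1 = 'u'.
Because there's exactly one group, `findall` drops the full match and keeps group 1 from each hit.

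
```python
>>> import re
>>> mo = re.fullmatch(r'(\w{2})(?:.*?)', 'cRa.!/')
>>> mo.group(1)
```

'cR'

The pattern matches exactly 2 of a word character (captured); then zero or more of any character (lazy) (non-capturing group).
`re.fullmatch` is like wrapping the pattern in `^…$` (in single-line mode).
The match spans [0:6] → 'cRa.!/'.
Captured: group 1 = 'cR'.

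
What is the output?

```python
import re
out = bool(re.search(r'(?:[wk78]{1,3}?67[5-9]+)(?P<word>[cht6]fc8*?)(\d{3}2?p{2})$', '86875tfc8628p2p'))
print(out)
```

False

This matches 1 to 3 of one of [wk78] (lazy), then the literal '67', then one or more of a character in [5-9] (non-capturing group); then one of [cht6], then the literal 'fc', then zero or more of a literal '8' (lazy) (captured as 'word'); then exactly 3 of a digit, then optionally the literal '2', then exactly 2 of the literal 'p' (captured); then anchored at the end.
`search` walks the string left to right and returns the first match it finds.
Here the pattern never matches, so the call returns None, and `bool(None)` is False.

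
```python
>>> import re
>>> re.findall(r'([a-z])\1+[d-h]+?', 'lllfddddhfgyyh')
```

['l', 'd', 'y']

After group 1 captures some text, `\1` only succeeds where that same text appears again.
With a single group, `findall` returns only what that group captured — 3 items.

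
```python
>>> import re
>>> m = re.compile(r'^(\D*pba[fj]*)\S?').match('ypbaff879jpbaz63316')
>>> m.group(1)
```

'ypbaff'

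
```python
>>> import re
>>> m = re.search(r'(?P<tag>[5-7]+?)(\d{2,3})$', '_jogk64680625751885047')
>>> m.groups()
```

The pattern matches one or more of a character in [5-7] (lazy) (captured as 'tag'); then 2 to 3 of a digit (captured); then anchored at the end.
`re.search` tries every starting position until one works.
The match spans [18:22] → '5047'.
Captured: group 1 = '5', group 2 = '047'.

('5', '047')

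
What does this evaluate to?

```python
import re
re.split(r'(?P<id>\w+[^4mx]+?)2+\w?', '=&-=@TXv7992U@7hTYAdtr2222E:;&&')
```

Pattern: one or more of a word character, then one or more of any character except [4mx] (lazy) (captured as 'id'); then one or more of the literal '2', then optionally a word character.
Because the quantifier is non-greedy, it stops expanding at the earliest point where the rest of the pattern can succeed.
Matches to split on: at [5:27] → 'TXv7992U@7hTYAdtr2222E'.
`re.split` interleaves the captured-group text with the surrounding fragments.

['=&-=@', 'TXv7992U@7hTYAdtr', ':;&&']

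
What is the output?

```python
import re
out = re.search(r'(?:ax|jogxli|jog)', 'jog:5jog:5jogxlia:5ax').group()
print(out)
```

jog

The match spans [0:3] → 'jog'.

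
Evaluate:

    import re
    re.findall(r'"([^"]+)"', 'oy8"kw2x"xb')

['kw2x']

Walking the string: at [3:9] match '"kw2x"', group 1 = 'kw2x'.
Because there's exactly one group, `findall` drops the full match and keeps group 1 from the one hit.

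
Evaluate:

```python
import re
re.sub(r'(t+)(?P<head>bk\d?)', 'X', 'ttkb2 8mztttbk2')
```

Pattern: one or more of a literal 't' (captured); then the literal 'bk', then optionally a digit (captured as 'head').
`sub` substitutes 'X' at each match site.

'ttkb2 8mzX'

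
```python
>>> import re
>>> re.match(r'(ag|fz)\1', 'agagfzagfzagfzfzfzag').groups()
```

('ag',)

The match spans [0:4] → 'agag'.
Captured: group 1 = 'ag'.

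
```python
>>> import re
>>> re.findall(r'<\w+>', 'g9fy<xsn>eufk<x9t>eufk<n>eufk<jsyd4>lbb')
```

['<xsn>', '<x9t>', '<n>', '<jsyd4>']

No capturing groups, so `findall` returns the 4 full match strings.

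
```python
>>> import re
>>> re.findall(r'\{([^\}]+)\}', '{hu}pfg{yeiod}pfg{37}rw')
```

['hu', 'yeiod', '37']

Scanning left to right: at [0:4] match '{hu}', group 1 = 'hu'; at [7:14] match '{yeiod}', group 1 = 'yeiod'; at [17:21] match '{37}', group 1 = '37'.
`findall` collects group 1 from each match (3 total).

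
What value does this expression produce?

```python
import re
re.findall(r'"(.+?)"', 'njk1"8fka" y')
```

['8fka']

With a single group, `findall` returns only what that group captured — 1 item.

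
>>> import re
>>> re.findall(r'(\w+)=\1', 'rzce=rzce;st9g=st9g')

['rzce', 'st9g']

`\1` is not a pattern — it's the concrete string captured by group 1, re-applied verbatim.
Matches: at [0:9] match 'rzce=rzce', group 1 = 'rzce'; at [10:19] match 'st9g=st9g', group 1 = 'st9g'.
With a single group, `findall` returns only what that group captured — 2 items.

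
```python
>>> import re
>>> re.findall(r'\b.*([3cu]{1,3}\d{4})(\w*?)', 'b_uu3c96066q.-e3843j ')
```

The `?` after the quantifier makes it lazy — it takes as little as possible before letting the rest of the pattern try.
With 2 capturing groups, `findall` returns a 2-tuple per match.

[('c9606', '')]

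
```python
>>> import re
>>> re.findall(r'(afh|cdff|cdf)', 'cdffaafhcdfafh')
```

['cdff', 'afh', 'cdf', 'afh']

Alternation isn't longest-match — the leftmost alternative that fits at this position is chosen.
Matches: at [0:4] match 'cdff', group 1 = 'cdff'; at [5:8] match 'afh', group 1 = 'afh'; at [8:11] match 'cdf', group 1 = 'cdf'; at [11:14] match 'afh', group 1 = 'afh'.
`findall` collects group 1 from each match (4 total).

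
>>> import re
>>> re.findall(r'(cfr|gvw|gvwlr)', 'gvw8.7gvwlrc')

['gvw', 'gvw']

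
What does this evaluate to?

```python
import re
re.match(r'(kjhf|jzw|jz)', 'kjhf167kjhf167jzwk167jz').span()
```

`re.match` won't scan ahead — the pattern has to work from the very first character.
The match spans [0:4] → 'kjhf'.

(0, 4)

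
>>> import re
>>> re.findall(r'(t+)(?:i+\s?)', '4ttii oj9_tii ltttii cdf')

['tt', 't', 'ttt']

One capturing group, so `findall` returns just the captured substring from each match — 3 in all.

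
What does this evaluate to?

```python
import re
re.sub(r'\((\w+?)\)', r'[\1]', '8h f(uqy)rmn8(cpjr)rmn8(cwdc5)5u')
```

'8h f[uqy]rmn8[cpjr]rmn8[cwdc5]5u'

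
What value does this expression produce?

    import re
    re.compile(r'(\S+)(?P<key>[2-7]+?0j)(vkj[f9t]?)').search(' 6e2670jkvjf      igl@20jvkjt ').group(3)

This matches one or more of a non-whitespace character (captured); then one or more of a character in [2-7] (lazy), then the literal '0j' (captured as 'key'); then the literal 'vk', then the literal 'j', then optionally one of [f9t] (captured).
`search` walks the string left to right and returns the first match it finds.
The match spans [18:29] → 'igl@20jvkjt'.
Captured: group 1 = 'igl@', group 2 = '20j', group 3 = 'vkjt'.

'vkjt'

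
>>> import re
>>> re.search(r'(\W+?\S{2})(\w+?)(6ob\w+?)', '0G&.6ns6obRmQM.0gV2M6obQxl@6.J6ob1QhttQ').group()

The match spans [2:11] → '&.6ns6obR'.

'&.6ns6obR'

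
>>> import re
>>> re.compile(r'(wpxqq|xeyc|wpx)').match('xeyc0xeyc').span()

(0, 4)

With `match`, the pattern is implicitly anchored at the beginning.
The match spans [0:4] → 'xeyc'.
Captured: group 1 = 'xeyc'.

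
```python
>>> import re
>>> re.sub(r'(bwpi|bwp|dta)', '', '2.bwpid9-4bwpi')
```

The regex engine tests alternatives in the order written; an earlier branch that matches wins even if a later one would match more.
Matches: at [2:6] → 'bwpi'; at [10:14] → 'bwpi'.
Every occurrence is swapped for ''.

'2.d9-4'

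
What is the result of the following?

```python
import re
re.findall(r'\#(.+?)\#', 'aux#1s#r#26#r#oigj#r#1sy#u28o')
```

['1s', '26', 'oigj', '1sy']

A non-greedy quantifier consumes as few characters as it can — just enough that the remainder of the pattern still matches from where it stops; whatever follows it matches normally.
Matches: at [3:7] match '#1s#', group 1 = '1s'; at [8:12] match '#26#', group 1 = '26'; at [13:19] match '#oigj#', group 1 = 'oigj'; at [20:25] match '#1sy#', group 1 = '1sy'.
With a single group, `findall` returns only what that group captured — 4 items.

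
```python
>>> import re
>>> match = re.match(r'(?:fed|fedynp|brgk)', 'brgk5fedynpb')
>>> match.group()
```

`match` is anchored at position 0; if the pattern doesn't fit there, it returns None.
The match spans [0:4] → 'brgk'.

'brgk'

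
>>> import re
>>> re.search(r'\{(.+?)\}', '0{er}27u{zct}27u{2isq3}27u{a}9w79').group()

'{er}'

Because the quantifier is non-greedy, it stops expanding at the earliest point where the rest of the pattern can succeed.
`re.search` scans for the first position where the pattern succeeds.
The match spans [1:5] → '{er}'.
Captured: group 1 = 'er'.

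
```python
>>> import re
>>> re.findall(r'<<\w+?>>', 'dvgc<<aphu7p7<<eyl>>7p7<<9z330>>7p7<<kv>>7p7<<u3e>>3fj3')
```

Scanning left to right: at [13:20] → '<<eyl>>'; at [23:32] → '<<9z330>>'; at [35:41] → '<<kv>>'; at [44:51] → '<<u3e>>'.
No capturing groups, so `findall` returns the 4 full match strings.

['<<eyl>>', '<<9z330>>', '<<kv>>', '<<u3e>>']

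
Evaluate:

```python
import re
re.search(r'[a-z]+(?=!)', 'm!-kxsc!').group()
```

Lookahead/lookbehind check context without consuming it, so the matched span excludes the asserted characters.
`re.search` tries every starting position until one works.
The match spans [0:1] → 'm'.

'm'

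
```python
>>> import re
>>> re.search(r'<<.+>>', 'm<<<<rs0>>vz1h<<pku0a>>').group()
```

`re.search` tries every starting position until one works.
The match spans [1:23] → '<<<<rs0>>vz1h<<pku0a>>'.

'<<<<rs0>>vz1h<<pku0a>>'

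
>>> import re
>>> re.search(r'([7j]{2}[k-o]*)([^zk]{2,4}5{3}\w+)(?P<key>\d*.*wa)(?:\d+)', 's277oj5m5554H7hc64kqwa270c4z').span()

The pattern matches exactly 2 of one of [7j], then zero or more of a character in [k-o] (captured); then 2 to 4 of any character except [zk], then exactly 3 of the literal '5', then one or more of a word character (captured); then zero or more of a digit, then zero or more of any character, then the literal 'wa' (captured as 'key'); then one or more of a digit (non-capturing group).
`re.search` scans for the first position where the pattern succeeds.
The match spans [2:25] → '77oj5m5554H7hc64kqwa270'.
Captured: group 1 = '77o', group 2 = 'j5m5554H7hc64kq', group 3 = 'wa'.

(2, 25)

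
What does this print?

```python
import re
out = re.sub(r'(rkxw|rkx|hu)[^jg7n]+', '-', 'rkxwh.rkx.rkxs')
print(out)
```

Matches: at [0:14] → 'rkxwh.rkx.rkxs'.
Every occurrence is swapped for '-'.

-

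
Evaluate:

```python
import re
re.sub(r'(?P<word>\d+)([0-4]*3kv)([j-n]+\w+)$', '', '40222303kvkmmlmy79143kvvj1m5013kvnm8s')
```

Every occurrence is swapped for ''.

''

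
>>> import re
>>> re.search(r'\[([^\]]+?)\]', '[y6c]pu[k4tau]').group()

'[y6c]'

`re.search` tries every starting position until one works.
The match spans [0:5] → '[y6c]'.
Captured: group 1 = 'y6c'.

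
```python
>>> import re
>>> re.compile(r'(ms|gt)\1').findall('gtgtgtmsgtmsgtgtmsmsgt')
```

['gt', 'gt', 'ms']

A backreference is literal: `\1` must see the identical characters the first group matched.
Because there's exactly one group, `findall` drops the full match and keeps group 1 from each hit.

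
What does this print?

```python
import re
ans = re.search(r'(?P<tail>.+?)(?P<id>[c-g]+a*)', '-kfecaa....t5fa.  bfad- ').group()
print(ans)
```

This matches one or more of any character (lazy) (captured as 'tail'); then one or more of a character in [c-g], then zero or more of a literal 'a' (captured as 'id').
Because the quantifier is non-greedy, it stops expanding at the earliest point where the rest of the pattern can succeed.
`re.search` tries every starting position until one works.
The match spans [0:7] → '-kfecaa'.
Captured: group 1 = '-k', group 2 = 'fecaa'.

-kfecaa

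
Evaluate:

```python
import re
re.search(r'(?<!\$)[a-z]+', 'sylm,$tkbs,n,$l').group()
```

The negative lookahead/lookbehind blocks any match where the forbidden context is present.
The match spans [0:4] → 'sylm'.

'sylm'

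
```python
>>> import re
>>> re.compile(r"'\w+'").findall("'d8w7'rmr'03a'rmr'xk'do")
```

["'d8w7'", "'03a'", "'xk'"]

No capturing groups, so `findall` returns the 3 full match strings.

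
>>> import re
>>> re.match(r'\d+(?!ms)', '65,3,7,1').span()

The negative lookahead/lookbehind blocks any match where the forbidden context is present.
With `match`, the pattern is implicitly anchored at the beginning.
The match spans [0:2] → '65'.

(0, 2)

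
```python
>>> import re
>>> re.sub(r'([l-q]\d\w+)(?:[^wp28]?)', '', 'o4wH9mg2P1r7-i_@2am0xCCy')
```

'i_@2a'

Pattern: a character in [l-q], then a digit, then one or more of a word character (captured); then optionally any character except [wp28] (non-capturing group).
Matches: at [0:13] → 'o4wH9mg2P1r7-'; at [18:24] → 'm0xCCy'.
`sub` substitutes '' at each match site.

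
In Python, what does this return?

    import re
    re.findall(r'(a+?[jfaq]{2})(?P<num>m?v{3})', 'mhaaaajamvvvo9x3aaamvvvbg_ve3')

[('aaaaja', 'mvvv'), ('aaa', 'mvvv')]

Pattern: one or more of a literal 'a' (lazy), then exactly 2 of one of [jfaq] (captured); then optionally the literal 'm', then exactly 3 of the literal 'v' (captured as 'num').
Scanning left to right: at [2:12] match 'aaaajamvvv', groups = ('aaaaja', 'mvvv'); at [16:23] match 'aaamvvv', groups = ('aaa', 'mvvv').
Multiple groups make `findall` return tuples — one 2-tuple for each match.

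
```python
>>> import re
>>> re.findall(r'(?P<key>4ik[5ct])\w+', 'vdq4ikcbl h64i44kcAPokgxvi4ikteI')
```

['4ikc', '4ikt']

The pattern matches the literal '4ik', then one of [5ct] (captured as 'key'); then one or more of a word character.
Matches: at [3:9] match '4ikcbl', group 1 = '4ikc'; at [26:32] match '4ikteI', group 1 = '4ikt'.
One capturing group, so `findall` returns just the captured substring from each match — 2 in all.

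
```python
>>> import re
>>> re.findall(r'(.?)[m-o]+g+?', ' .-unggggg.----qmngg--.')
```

['u', 'q']

Pattern: optionally any character (captured); then one or more of a character in [m-o]; then one or more of a literal 'g' (lazy).
One capturing group, so `findall` returns just the captured substring from each match — 2 in all.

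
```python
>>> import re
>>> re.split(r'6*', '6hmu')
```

The pattern matches zero or more of a literal '6'.
Matches to split on: at [0:1] → '6'; at [1:1] → ''; at [2:2] → ''; at [3:3] → ''; at [4:4] → ''.
The string is cut at each match, leaving 6 pieces.

['', '', 'h', 'm', 'u', '']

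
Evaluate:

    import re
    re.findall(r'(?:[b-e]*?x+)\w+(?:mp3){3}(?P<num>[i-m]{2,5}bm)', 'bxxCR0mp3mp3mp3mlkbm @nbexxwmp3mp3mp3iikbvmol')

['mlkbm']

The pattern matches zero or more of a character in [b-e] (lazy), then one or more of a literal 'x' (non-capturing group); then one or more of a word character, then the literal 'mp3' repeated 3 times; then 2 to 5 of a character in [i-m], then the literal 'bm' (captured as 'num').
Matches: at [0:20] match 'bxxCR0mp3mp3mp3mlkbm', group 1 = 'mlkbm'.
`findall` collects group 1 from the one match (1 total).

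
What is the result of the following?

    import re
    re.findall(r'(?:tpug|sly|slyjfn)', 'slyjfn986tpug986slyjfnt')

Alternation tries branches left to right and keeps the first one that lets the overall match succeed at that position.
Walking the string: at [0:3] → 'sly'; at [9:13] → 'tpug'; at [16:19] → 'sly'.
No capturing groups, so `findall` returns the 3 full match strings.

['sly', 'tpug', 'sly']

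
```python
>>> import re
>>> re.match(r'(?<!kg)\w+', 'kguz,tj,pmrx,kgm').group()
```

'kguz'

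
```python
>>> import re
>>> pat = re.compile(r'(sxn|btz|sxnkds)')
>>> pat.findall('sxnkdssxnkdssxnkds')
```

Alternation isn't longest-match — the leftmost alternative that fits at this position is chosen.
`findall` collects group 1 from each match (3 total).

['sxn', 'sxn', 'sxn']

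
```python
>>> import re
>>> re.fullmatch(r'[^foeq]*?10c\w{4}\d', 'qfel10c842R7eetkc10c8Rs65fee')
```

`re.fullmatch` requires the pattern to consume the entire string.
Here the pattern can't cover the whole string, so the call returns None.

None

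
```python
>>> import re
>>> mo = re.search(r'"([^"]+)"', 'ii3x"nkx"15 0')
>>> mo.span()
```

`search` walks the string left to right and returns the first match it finds.
The match spans [4:9] → '"nkx"'.
Captured: group 1 = 'nkx'.

(4, 9)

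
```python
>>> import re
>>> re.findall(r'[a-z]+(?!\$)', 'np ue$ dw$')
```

`(?!…)`/`(?<!…)` only lets a position through if the neighbouring text does NOT match; no characters are consumed.
Matches: at [0:2] → 'np'; at [3:4] → 'u'; at [7:8] → 'd'.
With no groups in the pattern, `findall` gives back each whole match — 3 here.

['np', 'u', 'd']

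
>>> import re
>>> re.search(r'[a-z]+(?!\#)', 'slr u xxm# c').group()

'slr'

Because the assertion is negative and zero-width, positions next to the forbidden text are skipped.
The match spans [0:3] → 'slr'.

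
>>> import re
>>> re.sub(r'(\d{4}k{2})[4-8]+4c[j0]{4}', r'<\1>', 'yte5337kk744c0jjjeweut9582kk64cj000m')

'yte<5337kk>eweut<9582kk>m'

`\1` in the replacement pulls in group 1's text for each match.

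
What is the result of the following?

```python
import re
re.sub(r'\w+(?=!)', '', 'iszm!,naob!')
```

The positive lookaround only admits positions where the adjacent text matches; those characters stay outside the span.
Every occurrence is swapped for ''.

'!,!'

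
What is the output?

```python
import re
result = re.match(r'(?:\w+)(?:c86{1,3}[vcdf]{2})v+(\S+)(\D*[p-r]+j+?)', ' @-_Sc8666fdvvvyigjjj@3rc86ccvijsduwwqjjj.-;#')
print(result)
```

None

The pattern matches one or more of a word character (non-capturing group); then the literal 'c8', then 1 to 3 of the literal '6', then exactly 2 of one of [vcdf] (non-capturing group); then one or more of a literal 'v'; then one or more of a non-whitespace character (captured); then zero or more of a non-digit, then one or more of a character in [p-r], then one or more of a literal 'j' (lazy) (captured).
`re.match` won't scan ahead — the pattern has to work from the very first character.
Here the string doesn't start with a match, so the call returns None.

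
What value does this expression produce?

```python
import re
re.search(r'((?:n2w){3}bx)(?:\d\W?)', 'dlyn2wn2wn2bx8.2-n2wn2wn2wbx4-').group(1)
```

'n2wn2wn2wbx'

The match spans [17:30] → 'n2wn2wn2wbx4-'.
Captured: group 1 = 'n2wn2wn2wbx'.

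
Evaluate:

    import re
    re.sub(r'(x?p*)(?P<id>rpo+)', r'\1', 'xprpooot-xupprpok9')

'xpt-xuppk9'

`\1` in the replacement pulls in group 1's text for each match.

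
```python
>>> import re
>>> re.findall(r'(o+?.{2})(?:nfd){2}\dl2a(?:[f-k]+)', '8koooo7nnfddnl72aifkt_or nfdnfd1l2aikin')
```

`findall` collects group 1 from the one match (1 total).

['or ']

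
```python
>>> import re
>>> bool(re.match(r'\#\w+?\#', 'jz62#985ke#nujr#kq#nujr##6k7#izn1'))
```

`match` is anchored at position 0; if the pattern doesn't fit there, it returns None.
Here the pattern fails at index 0, so the call returns None, and `bool(None)` is False.

False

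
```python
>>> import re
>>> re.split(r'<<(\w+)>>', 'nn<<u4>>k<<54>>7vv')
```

`re.split` interleaves the captured-group text with the surrounding fragments.

['nn', 'u4', 'k', '54', '7vv']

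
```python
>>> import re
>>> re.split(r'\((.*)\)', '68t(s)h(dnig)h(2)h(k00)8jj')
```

Matches to split on: at [3:23] → '(s)h(dnig)h(2)h(k00)'.
With a capturing group present, the delimiter's captured portion is kept in the result list.

['68t', 's)h(dnig)h(2)h(k00', '8jj']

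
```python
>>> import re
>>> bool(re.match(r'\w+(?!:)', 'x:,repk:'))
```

False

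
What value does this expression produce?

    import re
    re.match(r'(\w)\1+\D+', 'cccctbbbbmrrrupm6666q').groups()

('c',)

The match spans [0:16] → 'cccctbbbbmrrrupm'.
Captured: group 1 = 'c'.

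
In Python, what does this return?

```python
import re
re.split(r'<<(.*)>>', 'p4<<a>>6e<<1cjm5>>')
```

Matches to split on: at [2:18] → '<<a>>6e<<1cjm5>>'.
With a capturing group present, the delimiter's captured portion is kept in the result list.

['p4', 'a>>6e<<1cjm5', '']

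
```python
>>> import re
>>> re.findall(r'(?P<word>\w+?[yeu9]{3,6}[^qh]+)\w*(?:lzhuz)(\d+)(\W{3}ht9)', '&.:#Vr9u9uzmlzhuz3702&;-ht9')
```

[('Vr9u9uzm', '3702', '&;-ht9')]

Multiple groups make `findall` return tuples — one 3-tuple for the one match.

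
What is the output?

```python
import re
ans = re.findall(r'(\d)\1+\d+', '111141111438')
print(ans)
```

['1']

After group 1 captures some text, `\1` only succeeds where that same text appears again.
`findall` collects group 1 from the one match (1 total).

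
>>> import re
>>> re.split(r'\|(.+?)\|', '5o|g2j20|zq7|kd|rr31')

The `?` after the quantifier makes it lazy — it takes as little as possible before letting the rest of the pattern try.
Matches to split on: at [2:9] → '|g2j20|'; at [12:16] → '|kd|'.
The group in the pattern means `split` returns the separators' captures alongside the pieces.

['5o', 'g2j20', 'zq7', 'kd', 'rr31']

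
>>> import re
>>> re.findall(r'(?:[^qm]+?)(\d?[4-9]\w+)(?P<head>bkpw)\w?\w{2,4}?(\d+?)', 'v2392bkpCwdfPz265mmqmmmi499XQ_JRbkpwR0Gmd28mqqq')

[('392bkpCwdfPz265mmqmmmi499XQ_JR', 'bkpw', '2')]

Pattern: one or more of any character except [qm] (lazy) (non-capturing group); then optionally a digit, then a character in [4-9], then one or more of a word character (captured); then the literal 'bkp', then a literal 'w' (captured as 'head'); then optionally a word character, then 2 to 4 of a word character (lazy); then one or more of a digit (lazy) (captured).
A non-greedy quantifier consumes as few characters as it can — just enough that the remainder of the pattern still matches from where it stops; whatever follows it matches normally.
Walking the string: at [0:42] match 'v2392bkpCwdfPz265mmqmmmi499XQ_JRbkpwR0Gmd2', groups = ('392bkpCwdfPz265mmqmmmi499XQ_JR', 'bkpw', '2').
Multiple groups make `findall` return tuples — one 3-tuple for the one match.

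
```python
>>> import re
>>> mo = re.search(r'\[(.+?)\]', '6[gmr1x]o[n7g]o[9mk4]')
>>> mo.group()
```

Lazy quantifiers expand one character at a time until the remainder of the pattern can match.
The match spans [1:8] → '[gmr1x]'.

'[gmr1x]'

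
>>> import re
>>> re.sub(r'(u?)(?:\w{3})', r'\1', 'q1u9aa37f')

''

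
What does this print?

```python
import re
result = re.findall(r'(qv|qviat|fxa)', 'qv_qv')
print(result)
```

['qv', 'qv']

Because there's exactly one group, `findall` drops the full match and keeps group 1 from each hit.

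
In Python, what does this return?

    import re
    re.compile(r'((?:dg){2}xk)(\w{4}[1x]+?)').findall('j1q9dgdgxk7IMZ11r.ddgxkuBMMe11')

[('dgdgxk', '7IMZ1')]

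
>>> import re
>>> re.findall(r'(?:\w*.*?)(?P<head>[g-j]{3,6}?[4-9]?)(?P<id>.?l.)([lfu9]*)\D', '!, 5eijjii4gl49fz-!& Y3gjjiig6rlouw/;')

This matches zero or more of a word character, then zero or more of any character (lazy) (non-capturing group); then 3 to 6 of a character in [g-j] (lazy), then optionally a character in [4-9] (captured as 'head'); then optionally any character, then a literal 'l', then any character (captured as 'id'); then zero or more of one of [lfu9] (captured); then a non-digit.
With the lazy modifier that quantifier settles for the fewest repetitions that let the rest of the pattern succeed (the atoms after it are unaffected and can still be greedy).
Walking the string: at [0:17] match '!, 5eijjii4gl49fz', groups = ('ijjii4', 'gl4', '9f'); at [17:35] match '-!& Y3gjjiig6rlouw', groups = ('gjjiig6', 'rlo', 'u').
Multiple groups make `findall` return tuples — one 3-tuple for each match.

[('ijjii4', 'gl4', '9f'), ('gjjiig6', 'rlo', 'u')]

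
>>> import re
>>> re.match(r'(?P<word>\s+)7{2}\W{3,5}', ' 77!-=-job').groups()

(' ',)

The match spans [0:7] → ' 77!-=-'.
Captured: group 1 = ' '.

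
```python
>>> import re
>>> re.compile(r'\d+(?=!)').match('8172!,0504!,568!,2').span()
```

`match` is anchored at position 0; if the pattern doesn't fit there, it returns None.
The match spans [0:4] → '8172'.

(0, 4)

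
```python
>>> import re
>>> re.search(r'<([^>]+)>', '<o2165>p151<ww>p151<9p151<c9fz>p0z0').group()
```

Unlike `match`, `search` isn't anchored — it looks for the pattern anywhere in the string.
The match spans [0:7] → '<o2165>'.
Captured: group 1 = 'o2165'.

'<o2165>'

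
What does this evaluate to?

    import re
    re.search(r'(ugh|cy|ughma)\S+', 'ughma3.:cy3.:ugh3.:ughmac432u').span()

(0, 29)

`search` walks the string left to right and returns the first match it finds.
The match spans [0:29] → 'ughma3.:cy3.:ugh3.:ughmac432u'.
Captured: group 1 = 'ugh'.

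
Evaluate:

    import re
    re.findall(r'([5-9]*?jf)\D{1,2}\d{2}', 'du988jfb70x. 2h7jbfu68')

['988jf']

The pattern matches zero or more of a character in [5-9] (lazy), then the literal 'jf' (captured); then 1 to 2 of a non-digit, then exactly 2 of a digit.
`findall` collects group 1 from the one match (1 total).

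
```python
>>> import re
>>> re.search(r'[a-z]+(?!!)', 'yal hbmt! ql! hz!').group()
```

'yal'

Because the assertion is negative and zero-width, positions next to the forbidden text are skipped.
The match spans [0:3] → 'yal'.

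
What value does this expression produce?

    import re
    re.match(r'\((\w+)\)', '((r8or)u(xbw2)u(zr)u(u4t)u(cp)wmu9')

None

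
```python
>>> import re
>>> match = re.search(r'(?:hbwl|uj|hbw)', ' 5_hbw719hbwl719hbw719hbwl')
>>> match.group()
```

'hbw'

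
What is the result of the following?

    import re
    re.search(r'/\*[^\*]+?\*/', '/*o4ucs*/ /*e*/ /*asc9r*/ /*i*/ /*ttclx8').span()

(0, 9)

`search` walks the string left to right and returns the first match it finds.
The match spans [0:9] → '/*o4ucs*/'.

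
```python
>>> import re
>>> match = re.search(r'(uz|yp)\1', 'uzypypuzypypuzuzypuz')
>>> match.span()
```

(2, 6)

A backreference is literal: `\1` must see the identical characters the first group matched.
Unlike `match`, `search` isn't anchored — it looks for the pattern anywhere in the string.
The match spans [2:6] → 'ypyp'.
Captured: group 1 = 'yp'.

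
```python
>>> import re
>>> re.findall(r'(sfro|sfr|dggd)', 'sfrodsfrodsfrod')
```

['sfro', 'sfro', 'sfro']

Branches in `(...|...)` are attempted left-to-right; the first branch that allows the whole pattern to succeed is taken.
Walking the string: at [0:4] match 'sfro', group 1 = 'sfro'; at [5:9] match 'sfro', group 1 = 'sfro'; at [10:14] match 'sfro', group 1 = 'sfro'.
Because there's exactly one group, `findall` drops the full match and keeps group 1 from each hit.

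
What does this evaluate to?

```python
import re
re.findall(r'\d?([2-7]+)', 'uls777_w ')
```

['77']

The pattern matches optionally a digit; then one or more of a character in [2-7] (captured).
Matches: at [3:6] match '777', group 1 = '77'.
One capturing group, so `findall` returns just the captured substring from the one match — 1 in all.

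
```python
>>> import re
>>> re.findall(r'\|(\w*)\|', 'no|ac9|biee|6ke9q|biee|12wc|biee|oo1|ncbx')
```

Matches: at [2:7] match '|ac9|', group 1 = 'ac9'; at [11:18] match '|6ke9q|', group 1 = '6ke9q'; at [22:28] match '|12wc|', group 1 = '12wc'; at [32:37] match '|oo1|', group 1 = 'oo1'.
One capturing group, so `findall` returns just the captured substring from each match — 4 in all.

['ac9', '6ke9q', '12wc', 'oo1']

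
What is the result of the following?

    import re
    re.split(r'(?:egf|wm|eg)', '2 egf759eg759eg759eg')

Branches in `(...|...)` are attempted left-to-right; the first branch that allows the whole pattern to succeed is taken.
Matches to split on: at [2:5] → 'egf'; at [8:10] → 'eg'; at [13:15] → 'eg'; at [18:20] → 'eg'.
Each match becomes a cut point; 5 segments remain.

['2 ', '759', '759', '759', '']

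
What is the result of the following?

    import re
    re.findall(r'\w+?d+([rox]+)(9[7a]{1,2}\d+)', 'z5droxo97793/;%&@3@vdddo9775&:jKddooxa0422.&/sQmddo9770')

[('roxo', '97793'), ('o', '9775'), ('o', '9770')]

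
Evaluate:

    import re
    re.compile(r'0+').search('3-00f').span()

(2, 4)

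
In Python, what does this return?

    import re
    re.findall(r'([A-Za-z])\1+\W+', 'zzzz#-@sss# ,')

['z', 's']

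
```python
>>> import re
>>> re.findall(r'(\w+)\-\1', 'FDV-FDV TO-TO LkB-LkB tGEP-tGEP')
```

['FDV', 'TO', 'LkB', 'tGEP']

After group 1 captures some text, `\1` only succeeds where that same text appears again.
Because there's exactly one group, `findall` drops the full match and keeps group 1 from each hit.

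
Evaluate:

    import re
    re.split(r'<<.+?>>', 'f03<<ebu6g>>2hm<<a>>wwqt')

['f03', '2hm', 'wwqt']

A `+?`/`*?`/`{m,n}?` starts at its minimum and grows only as far as needed for what follows to match.
The string is cut at each match, leaving 3 pieces.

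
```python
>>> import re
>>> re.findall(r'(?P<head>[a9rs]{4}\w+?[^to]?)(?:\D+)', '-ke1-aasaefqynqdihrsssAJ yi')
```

['aasaef']

Because the quantifier is non-greedy, it stops expanding at the earliest point where the rest of the pattern can succeed.
One capturing group, so `findall` returns just the captured substring from the one match — 1 in all.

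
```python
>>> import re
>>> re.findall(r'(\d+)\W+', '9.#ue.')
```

['9']

Pattern: one or more of a digit (captured); then one or more of a non-word character.
Matches: at [0:3] match '9.#', group 1 = '9'.
With a single group, `findall` returns only what that group captured — 1 item.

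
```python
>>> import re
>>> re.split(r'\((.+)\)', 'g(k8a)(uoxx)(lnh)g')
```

['g', 'k8a)(uoxx)(lnh', 'g']

Matches to split on: at [1:17] → '(k8a)(uoxx)(lnh)'.
With a capturing group present, the delimiter's captured portion is kept in the result list.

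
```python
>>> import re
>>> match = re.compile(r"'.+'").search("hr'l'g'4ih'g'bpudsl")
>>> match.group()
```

"'l'g'4ih'g'"

`search` walks the string left to right and returns the first match it finds.
The match spans [2:13] → "'l'g'4ih'g'".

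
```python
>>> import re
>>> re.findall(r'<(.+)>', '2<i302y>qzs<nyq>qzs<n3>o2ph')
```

Matches: at [1:23] match '<i302y>qzs<nyq>qzs<n3>', group 1 = 'i302y>qzs<nyq>qzs<n3'.
With a single group, `findall` returns only what that group captured — 1 item.

['i302y>qzs<nyq>qzs<n3']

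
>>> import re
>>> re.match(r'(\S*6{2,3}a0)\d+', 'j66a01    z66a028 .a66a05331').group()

The pattern matches zero or more of a non-whitespace character, then 2 to 3 of a literal '6', then the literal 'a0' (captured); then one or more of a digit.
With `match`, the pattern is implicitly anchored at the beginning.
The match spans [0:6] → 'j66a01'.
Captured: group 1 = 'j66a0'.

'j66a01'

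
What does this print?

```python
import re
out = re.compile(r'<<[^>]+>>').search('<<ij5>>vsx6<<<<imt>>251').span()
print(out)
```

`search` walks the string left to right and returns the first match it finds.
The match spans [0:7] → '<<ij5>>'.

(0, 7)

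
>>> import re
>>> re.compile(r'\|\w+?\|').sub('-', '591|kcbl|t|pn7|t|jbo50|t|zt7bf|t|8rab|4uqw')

'591-t-t-t-t-4uqw'

Every occurrence is swapped for '-'.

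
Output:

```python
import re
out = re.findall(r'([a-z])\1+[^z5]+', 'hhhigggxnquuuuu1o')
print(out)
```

After group 1 captures some text, `\1` only succeeds where that same text appears again.
Walking the string: at [0:17] match 'hhhigggxnquuuuu1o', group 1 = 'h'.
Because there's exactly one group, `findall` drops the full match and keeps group 1 from the one hit.

['h']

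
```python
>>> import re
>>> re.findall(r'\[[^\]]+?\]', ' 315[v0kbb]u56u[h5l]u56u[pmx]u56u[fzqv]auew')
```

['[v0kbb]', '[h5l]', '[pmx]', '[fzqv]']

`findall` yields the raw match text (4 of them) because the pattern has no groups.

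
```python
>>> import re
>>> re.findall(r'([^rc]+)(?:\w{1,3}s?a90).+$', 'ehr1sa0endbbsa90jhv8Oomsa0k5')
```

['1sa0endbb']

This matches one or more of any character except [rc] (captured); then 1 to 3 of a word character, then optionally a literal 's', then the literal 'a90' (non-capturing group); then one or more of any character; then anchored at the end.
With a single group, `findall` returns only what that group captured — 1 item.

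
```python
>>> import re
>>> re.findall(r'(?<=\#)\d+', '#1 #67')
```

The lookaround is zero-width — it requires the adjacent text to match without consuming it, so the asserted text isn't part of the match.
Scanning left to right: at [1:2] → '1'; at [4:6] → '67'.
With no groups in the pattern, `findall` gives back each whole match — 2 here.

['1', '67']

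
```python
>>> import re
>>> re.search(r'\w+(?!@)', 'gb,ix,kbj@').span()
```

(0, 2)

Because the assertion is negative and zero-width, positions next to the forbidden text are skipped.
`search` walks the string left to right and returns the first match it finds.
The match spans [0:2] → 'gb'.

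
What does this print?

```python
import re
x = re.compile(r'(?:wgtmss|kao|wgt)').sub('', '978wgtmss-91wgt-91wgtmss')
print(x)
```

Alternation tries branches left to right and keeps the first one that lets the overall match succeed at that position.
Matches: at [3:9] → 'wgtmss'; at [12:15] → 'wgt'; at [18:24] → 'wgtmss'.
`sub` substitutes '' at each match site.

978-91-91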